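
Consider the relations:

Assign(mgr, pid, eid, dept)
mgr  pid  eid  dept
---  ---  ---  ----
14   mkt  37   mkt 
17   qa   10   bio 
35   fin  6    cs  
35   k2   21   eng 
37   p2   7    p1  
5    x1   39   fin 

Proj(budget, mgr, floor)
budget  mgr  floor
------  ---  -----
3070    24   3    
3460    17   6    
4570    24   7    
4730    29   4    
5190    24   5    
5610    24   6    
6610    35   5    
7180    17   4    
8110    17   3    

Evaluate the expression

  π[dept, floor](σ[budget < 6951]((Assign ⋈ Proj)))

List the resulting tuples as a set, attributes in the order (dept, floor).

{(bio, 6), (cs, 5), (eng, 5)}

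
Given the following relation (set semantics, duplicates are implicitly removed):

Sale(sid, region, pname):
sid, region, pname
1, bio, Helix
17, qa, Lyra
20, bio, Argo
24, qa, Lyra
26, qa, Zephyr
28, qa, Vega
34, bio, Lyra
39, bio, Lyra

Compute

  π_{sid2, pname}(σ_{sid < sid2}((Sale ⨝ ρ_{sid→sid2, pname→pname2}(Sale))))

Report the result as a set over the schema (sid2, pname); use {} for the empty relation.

{(20, Helix), (24, Lyra), (26, Lyra), (28, Lyra), (28, Zephyr), (34, Argo), (34, Helix), (39, Argo), (39, Helix), (39, Lyra)}

ρ[sid→sid2, pname→pname2]: schema becomes (sid2, region, pname2); tuples unchanged.
Joining Sale and ρ_{sid→sid2, pname→pname2}(Sale) on region yields {(1, bio, Helix, 1, Helix), (1, bio, Helix, 20, Argo), (1, bio, Helix, 34, Lyra), (1, bio, Helix, 39, Lyra), (17, qa, Lyra, 17, Lyra), (17, qa, Lyra, 24, Lyra), (17, qa, Lyra, 26, Zephyr), (17, qa, Lyra, 28, Vega), (20, bio, Argo, 1, Helix), (20, bio, Argo, 20, Argo), (20, bio, Argo, 34, Lyra), (20, bio, Argo, 39, Lyra), (24, qa, Lyra, 17, Lyra), (24, qa, Lyra, 24, Lyra), (24, qa, Lyra, 26, Zephyr), (24, qa, Lyra, 28, Vega), (26, qa, Zephyr, 17, Lyra), (26, qa, Zephyr, 24, Lyra), (26, qa, Zephyr, 26, Zephyr), (26, qa, Zephyr, 28, Vega), (28, qa, Vega, 17, Lyra), (28, qa, Vega, 24, Lyra), (28, qa, Vega, 26, Zephyr), (28, qa, Vega, 28, Vega), (34, bio, Lyra, 1, Helix), (34, bio, Lyra, 20, Argo), (34, bio, Lyra, 34, Lyra), (34, bio, Lyra, 39, Lyra), (39, bio, Lyra, 1, Helix), (39, bio, Lyra, 20, Argo), (39, bio, Lyra, 34, Lyra), (39, bio, Lyra, 39, Lyra)}.
Apply σ_{sid < sid2}; surviving tuples: {(1, bio, Helix, 20, Argo), (1, bio, Helix, 34, Lyra), (1, bio, Helix, 39, Lyra), (17, qa, Lyra, 24, Lyra), (17, qa, Lyra, 26, Zephyr), (17, qa, Lyra, 28, Vega), (20, bio, Argo, 34, Lyra), (20, bio, Argo, 39, Lyra), (24, qa, Lyra, 26, Zephyr), (24, qa, Lyra, 28, Vega), (26, qa, Zephyr, 28, Vega), (34, bio, Lyra, 39, Lyra)}
Keep only column(s) sid2, pname (2 duplicate(s) eliminated): {(20, Helix), (24, Lyra), (26, Lyra), (28, Lyra), (28, Zephyr), (34, Argo), (34, Helix), (39, Argo), (39, Helix), (39, Lyra)}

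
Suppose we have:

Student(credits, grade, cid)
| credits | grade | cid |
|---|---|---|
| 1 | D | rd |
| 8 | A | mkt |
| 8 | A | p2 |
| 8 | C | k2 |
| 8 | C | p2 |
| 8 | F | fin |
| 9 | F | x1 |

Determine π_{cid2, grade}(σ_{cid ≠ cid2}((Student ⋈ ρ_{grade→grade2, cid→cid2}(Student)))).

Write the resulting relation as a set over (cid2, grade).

ρ[grade→grade2, cid→cid2]: schema becomes (credits, grade2, cid2); tuples unchanged.
Natural join on credits: {(1, D, rd, D, rd), (8, A, mkt, A, mkt), (8, A, mkt, A, p2), (8, A, mkt, C, k2), (8, A, mkt, C, p2), (8, A, mkt, F, fin), (8, A, p2, A, mkt), (8, A, p2, A, p2), (8, A, p2, C, k2), (8, A, p2, C, p2), (8, A, p2, F, fin), (8, C, k2, A, mkt), (8, C, k2, A, p2), (8, C, k2, C, k2), (8, C, k2, C, p2), (8, C, k2, F, fin), (8, C, p2, A, mkt), (8, C, p2, A, p2), (8, C, p2, C, k2), (8, C, p2, C, p2), (8, C, p2, F, fin), (8, F, fin, A, mkt), (8, F, fin, A, p2), (8, F, fin, C, k2), (8, F, fin, C, p2), (8, F, fin, F, fin), (9, F, x1, F, x1)}
Apply σ_{cid ≠ cid2}; surviving tuples: {(8, A, mkt, A, p2), (8, A, mkt, C, k2), (8, A, mkt, C, p2), (8, A, mkt, F, fin), (8, A, p2, A, mkt), (8, A, p2, C, k2), (8, A, p2, F, fin), (8, C, k2, A, mkt), (8, C, k2, A, p2), (8, C, k2, C, p2), (8, C, k2, F, fin), (8, C, p2, A, mkt), (8, C, p2, C, k2), (8, C, p2, F, fin), (8, F, fin, A, mkt), (8, F, fin, A, p2), (8, F, fin, C, k2), (8, F, fin, C, p2)}
Projecting to cid2, grade (7 duplicate(s) eliminated): {(fin, A), (fin, C), (k2, A), (k2, C), (k2, F), (mkt, A), (mkt, C), (mkt, F), (p2, A), (p2, C), (p2, F)}

{(fin, A), (fin, C), (k2, A), (k2, C), (k2, F), (mkt, A), (mkt, C), (mkt, F), (p2, A), (p2, C), (p2, F)}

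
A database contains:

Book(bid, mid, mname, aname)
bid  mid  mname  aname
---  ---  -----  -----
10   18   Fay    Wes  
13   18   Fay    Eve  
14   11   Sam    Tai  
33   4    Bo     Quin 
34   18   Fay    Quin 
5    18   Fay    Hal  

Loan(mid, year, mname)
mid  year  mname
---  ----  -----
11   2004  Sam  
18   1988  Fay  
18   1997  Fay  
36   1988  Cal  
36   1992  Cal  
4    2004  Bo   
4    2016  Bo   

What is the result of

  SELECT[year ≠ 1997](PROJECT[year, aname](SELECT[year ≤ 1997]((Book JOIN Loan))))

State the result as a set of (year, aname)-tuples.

{(1988, Eve), (1988, Hal), (1988, Quin), (1988, Wes)}

Book ⋈ Loan (natural join on mid, mname): {(10, 18, Fay, Wes, 1988), (10, 18, Fay, Wes, 1997), (13, 18, Fay, Eve, 1988), (13, 18, Fay, Eve, 1997), (14, 11, Sam, Tai, 2004), (33, 4, Bo, Quin, 2004), (33, 4, Bo, Quin, 2016), (34, 18, Fay, Quin, 1988), (34, 18, Fay, Quin, 1997), (5, 18, Fay, Hal, 1988), (5, 18, Fay, Hal, 1997)}
Selection year ≤ 1997: {(10, 18, Fay, Wes, 1988), (10, 18, Fay, Wes, 1997), (13, 18, Fay, Eve, 1988), (13, 18, Fay, Eve, 1997), (34, 18, Fay, Quin, 1988), (34, 18, Fay, Quin, 1997), (5, 18, Fay, Hal, 1988), (5, 18, Fay, Hal, 1997)}
π[year, aname]: project onto (year, aname) → {(1988, Eve), (1988, Hal), (1988, Quin), (1988, Wes), (1997, Eve), (1997, Hal), (1997, Quin), (1997, Wes)}
Selection year ≠ 1997: {(1988, Eve), (1988, Hal), (1988, Quin), (1988, Wes)}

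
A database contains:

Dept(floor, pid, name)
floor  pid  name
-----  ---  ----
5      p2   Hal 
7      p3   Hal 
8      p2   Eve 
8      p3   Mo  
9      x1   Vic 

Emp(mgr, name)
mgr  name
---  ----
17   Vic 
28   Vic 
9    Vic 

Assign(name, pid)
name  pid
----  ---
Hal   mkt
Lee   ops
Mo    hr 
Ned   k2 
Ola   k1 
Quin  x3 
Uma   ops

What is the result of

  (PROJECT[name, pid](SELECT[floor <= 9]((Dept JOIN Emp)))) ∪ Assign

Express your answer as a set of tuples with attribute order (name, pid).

Natural join on name: {(9, x1, Vic, 17), (9, x1, Vic, 28), (9, x1, Vic, 9)}
Filtering on floor <= 9 leaves {(9, x1, Vic, 17), (9, x1, Vic, 28), (9, x1, Vic, 9)}.
π[name, pid]: project onto (name, pid) (2 duplicate(s) eliminated) → {(Vic, x1)}
Set union of the two operands is {(Hal, mkt), (Lee, ops), (Mo, hr), (Ned, k2), (Ola, k1), (Quin, x3), (Uma, ops), (Vic, x1)}.

{(Hal, mkt), (Lee, ops), (Mo, hr), (Ned, k2), (Ola, k1), (Quin, x3), (Uma, ops), (Vic, x1)}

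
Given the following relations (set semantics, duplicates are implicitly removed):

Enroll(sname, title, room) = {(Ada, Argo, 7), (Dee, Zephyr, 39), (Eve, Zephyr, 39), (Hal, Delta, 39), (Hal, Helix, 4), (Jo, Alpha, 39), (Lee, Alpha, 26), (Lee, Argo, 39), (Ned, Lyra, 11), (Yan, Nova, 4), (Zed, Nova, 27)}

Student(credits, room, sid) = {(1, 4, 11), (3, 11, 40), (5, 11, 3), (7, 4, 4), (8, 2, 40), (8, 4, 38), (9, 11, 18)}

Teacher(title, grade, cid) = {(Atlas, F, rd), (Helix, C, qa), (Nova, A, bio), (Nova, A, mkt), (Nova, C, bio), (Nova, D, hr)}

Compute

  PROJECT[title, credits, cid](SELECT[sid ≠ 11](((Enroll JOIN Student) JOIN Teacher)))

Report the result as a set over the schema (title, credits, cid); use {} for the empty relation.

{(Helix, 7, qa), (Helix, 8, qa), (Nova, 7, bio), (Nova, 7, hr), (Nova, 7, mkt), (Nova, 8, bio), (Nova, 8, hr), (Nova, 8, mkt)}

Joining Enroll and Student on room yields {(Hal, Helix, 4, 1, 11), (Hal, Helix, 4, 7, 4), (Hal, Helix, 4, 8, 38), (Ned, Lyra, 11, 3, 40), (Ned, Lyra, 11, 5, 3), (Ned, Lyra, 11, 9, 18), (Yan, Nova, 4, 1, 11), (Yan, Nova, 4, 7, 4), (Yan, Nova, 4, 8, 38)}.
Joining (Enroll JOIN Student) and Teacher on title yields {(Hal, Helix, 4, 1, 11, C, qa), (Hal, Helix, 4, 7, 4, C, qa), (Hal, Helix, 4, 8, 38, C, qa), (Yan, Nova, 4, 1, 11, A, bio), (Yan, Nova, 4, 1, 11, A, mkt), (Yan, Nova, 4, 1, 11, C, bio), (Yan, Nova, 4, 1, 11, D, hr), (Yan, Nova, 4, 7, 4, A, bio), (Yan, Nova, 4, 7, 4, A, mkt), (Yan, Nova, 4, 7, 4, C, bio), (Yan, Nova, 4, 7, 4, D, hr), (Yan, Nova, 4, 8, 38, A, bio), (Yan, Nova, 4, 8, 38, A, mkt), (Yan, Nova, 4, 8, 38, C, bio), (Yan, Nova, 4, 8, 38, D, hr)}.
Selection sid ≠ 11: {(Hal, Helix, 4, 7, 4, C, qa), (Hal, Helix, 4, 8, 38, C, qa), (Yan, Nova, 4, 7, 4, A, bio), (Yan, Nova, 4, 7, 4, A, mkt), (Yan, Nova, 4, 7, 4, C, bio), (Yan, Nova, 4, 7, 4, D, hr), (Yan, Nova, 4, 8, 38, A, bio), (Yan, Nova, 4, 8, 38, A, mkt), (Yan, Nova, 4, 8, 38, C, bio), (Yan, Nova, 4, 8, 38, D, hr)}
π_{title, credits, cid} gives {(Helix, 7, qa), (Helix, 8, qa), (Nova, 7, bio), (Nova, 7, hr), (Nova, 7, mkt), (Nova, 8, bio), (Nova, 8, hr), (Nova, 8, mkt)} (2 duplicate(s) eliminated).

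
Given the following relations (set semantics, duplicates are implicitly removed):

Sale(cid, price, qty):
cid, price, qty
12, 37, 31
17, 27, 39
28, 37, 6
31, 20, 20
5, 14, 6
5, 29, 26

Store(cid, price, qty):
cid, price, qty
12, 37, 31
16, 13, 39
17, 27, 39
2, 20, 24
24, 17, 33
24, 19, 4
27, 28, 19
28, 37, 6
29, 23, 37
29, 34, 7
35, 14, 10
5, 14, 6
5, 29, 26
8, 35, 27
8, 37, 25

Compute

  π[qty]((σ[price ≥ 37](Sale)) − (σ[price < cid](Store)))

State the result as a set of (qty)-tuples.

{31, 6}

σ[price ≥ 37]: keep tuples satisfying price ≥ 37 → {(12, 37, 31), (28, 37, 6)}
σ[price < cid]: keep tuples satisfying price < cid → {(16, 13, 39), (24, 17, 33), (24, 19, 4), (29, 23, 37), (35, 14, 10)}
Difference: {(12, 37, 31), (28, 37, 6)} with {(16, 13, 39), (24, 17, 33), (24, 19, 4), (29, 23, 37), (35, 14, 10)} → {(12, 37, 31), (28, 37, 6)}
Projecting to qty: {31, 6}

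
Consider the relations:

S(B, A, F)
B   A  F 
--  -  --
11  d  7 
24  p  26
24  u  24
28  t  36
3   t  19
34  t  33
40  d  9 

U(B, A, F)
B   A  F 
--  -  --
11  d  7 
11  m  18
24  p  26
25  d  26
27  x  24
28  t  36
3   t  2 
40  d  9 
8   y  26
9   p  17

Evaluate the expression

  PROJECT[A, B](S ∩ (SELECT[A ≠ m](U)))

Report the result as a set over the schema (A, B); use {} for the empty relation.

σ[A ≠ m]: keep tuples satisfying A ≠ m → {(11, d, 7), (24, p, 26), (25, d, 26), (27, x, 24), (28, t, 36), (3, t, 2), (40, d, 9), (8, y, 26), (9, p, 17)}
Set intersection of the two operands is {(11, d, 7), (24, p, 26), (28, t, 36), (40, d, 9)}.
π_{A, B} gives {(d, 11), (d, 40), (p, 24), (t, 28)}.

{(d, 11), (d, 40), (p, 24), (t, 28)}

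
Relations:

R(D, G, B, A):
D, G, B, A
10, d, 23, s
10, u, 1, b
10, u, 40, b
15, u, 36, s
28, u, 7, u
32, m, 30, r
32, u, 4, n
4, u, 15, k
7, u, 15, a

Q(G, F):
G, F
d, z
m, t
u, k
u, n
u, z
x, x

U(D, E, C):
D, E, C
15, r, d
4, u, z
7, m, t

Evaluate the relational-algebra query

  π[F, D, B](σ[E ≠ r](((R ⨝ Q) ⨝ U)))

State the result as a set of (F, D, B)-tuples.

R ⋈ Q (natural join on G): {(10, d, 23, s, z), (10, u, 1, b, k), (10, u, 1, b, n), (10, u, 1, b, z), (10, u, 40, b, k), (10, u, 40, b, n), (10, u, 40, b, z), (15, u, 36, s, k), (15, u, 36, s, n), (15, u, 36, s, z), (28, u, 7, u, k), (28, u, 7, u, n), (28, u, 7, u, z), (32, m, 30, r, t), (32, u, 4, n, k), (32, u, 4, n, n), (32, u, 4, n, z), (4, u, 15, k, k), (4, u, 15, k, n), (4, u, 15, k, z), (7, u, 15, a, k), (7, u, 15, a, n), (7, u, 15, a, z)}
(R ⨝ Q) ⋈ U (natural join on D): {(15, u, 36, s, k, r, d), (15, u, 36, s, n, r, d), (15, u, 36, s, z, r, d), (4, u, 15, k, k, u, z), (4, u, 15, k, n, u, z), (4, u, 15, k, z, u, z), (7, u, 15, a, k, m, t), (7, u, 15, a, n, m, t), (7, u, 15, a, z, m, t)}
Filtering on E ≠ r leaves {(4, u, 15, k, k, u, z), (4, u, 15, k, n, u, z), (4, u, 15, k, z, u, z), (7, u, 15, a, k, m, t), (7, u, 15, a, n, m, t), (7, u, 15, a, z, m, t)}.
π_{F, D, B} gives {(k, 4, 15), (k, 7, 15), (n, 4, 15), (n, 7, 15), (z, 4, 15), (z, 7, 15)}.

{(k, 4, 15), (k, 7, 15), (n, 4, 15), (n, 7, 15), (z, 4, 15), (z, 7, 15)}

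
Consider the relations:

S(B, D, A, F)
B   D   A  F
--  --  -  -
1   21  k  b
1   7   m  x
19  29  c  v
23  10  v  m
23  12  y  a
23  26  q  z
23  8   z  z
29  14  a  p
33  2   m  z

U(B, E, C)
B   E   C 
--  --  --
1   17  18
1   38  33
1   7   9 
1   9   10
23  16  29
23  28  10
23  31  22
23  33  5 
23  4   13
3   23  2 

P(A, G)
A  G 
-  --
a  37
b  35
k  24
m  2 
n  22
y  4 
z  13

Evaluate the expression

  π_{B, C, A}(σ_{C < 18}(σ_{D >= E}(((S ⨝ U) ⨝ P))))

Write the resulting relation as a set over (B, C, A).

{(1, 10, k), (1, 9, k), (1, 9, m), (23, 13, y), (23, 13, z)}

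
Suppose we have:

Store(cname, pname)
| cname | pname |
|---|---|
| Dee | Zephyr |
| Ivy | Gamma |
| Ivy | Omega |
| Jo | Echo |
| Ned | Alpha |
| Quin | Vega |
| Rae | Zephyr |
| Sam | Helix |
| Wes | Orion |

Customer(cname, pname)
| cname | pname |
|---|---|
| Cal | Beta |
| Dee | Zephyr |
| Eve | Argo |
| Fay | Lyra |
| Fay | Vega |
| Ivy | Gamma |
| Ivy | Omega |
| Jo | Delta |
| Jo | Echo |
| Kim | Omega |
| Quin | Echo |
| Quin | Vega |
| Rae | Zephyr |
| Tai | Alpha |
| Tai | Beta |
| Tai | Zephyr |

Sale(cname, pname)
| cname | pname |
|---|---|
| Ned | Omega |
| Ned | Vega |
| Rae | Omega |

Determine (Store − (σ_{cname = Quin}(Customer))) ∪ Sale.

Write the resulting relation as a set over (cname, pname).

{(Dee, Zephyr), (Ivy, Gamma), (Ivy, Omega), (Jo, Echo), (Ned, Alpha), (Ned, Omega), (Ned, Vega), (Rae, Omega), (Rae, Zephyr), (Sam, Helix), (Wes, Orion)}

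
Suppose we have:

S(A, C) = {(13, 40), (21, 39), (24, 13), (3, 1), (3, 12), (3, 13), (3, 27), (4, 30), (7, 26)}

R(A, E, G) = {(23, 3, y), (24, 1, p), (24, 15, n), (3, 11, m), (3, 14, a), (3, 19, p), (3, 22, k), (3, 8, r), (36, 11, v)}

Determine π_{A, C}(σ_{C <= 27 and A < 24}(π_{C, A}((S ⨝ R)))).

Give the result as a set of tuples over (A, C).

{(3, 1), (3, 12), (3, 13), (3, 27)}

Joining S and R on A yields {(24, 13, 1, p), (24, 13, 15, n), (3, 1, 11, m), (3, 1, 14, a), (3, 1, 19, p), (3, 1, 22, k), (3, 1, 8, r), (3, 12, 11, m), (3, 12, 14, a), (3, 12, 19, p), (3, 12, 22, k), (3, 12, 8, r), (3, 13, 11, m), (3, 13, 14, a), (3, 13, 19, p), (3, 13, 22, k), (3, 13, 8, r), (3, 27, 11, m), (3, 27, 14, a), (3, 27, 19, p), (3, 27, 22, k), (3, 27, 8, r)}.
π[C, A]: project onto (C, A) (17 duplicate(s) eliminated) → {(1, 3), (12, 3), (13, 24), (13, 3), (27, 3)}
Selection C <= 27 and A < 24: {(1, 3), (12, 3), (13, 3), (27, 3)}
π[A, C]: project onto (A, C) → {(3, 1), (3, 12), (3, 13), (3, 27)}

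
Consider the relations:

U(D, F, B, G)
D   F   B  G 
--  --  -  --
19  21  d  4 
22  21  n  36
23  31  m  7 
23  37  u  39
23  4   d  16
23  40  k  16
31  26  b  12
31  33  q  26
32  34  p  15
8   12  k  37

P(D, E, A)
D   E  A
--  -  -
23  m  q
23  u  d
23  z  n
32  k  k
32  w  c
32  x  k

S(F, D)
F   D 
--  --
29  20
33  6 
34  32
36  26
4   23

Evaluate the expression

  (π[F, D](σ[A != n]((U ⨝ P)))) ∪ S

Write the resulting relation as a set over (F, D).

U ⋈ P (natural join on D): {(23, 31, m, 7, m, q), (23, 31, m, 7, u, d), (23, 31, m, 7, z, n), (23, 37, u, 39, m, q), (23, 37, u, 39, u, d), (23, 37, u, 39, z, n), (23, 4, d, 16, m, q), (23, 4, d, 16, u, d), (23, 4, d, 16, z, n), (23, 40, k, 16, m, q), (23, 40, k, 16, u, d), (23, 40, k, 16, z, n), (32, 34, p, 15, k, k), (32, 34, p, 15, w, c), (32, 34, p, 15, x, k)}
Filtering on A != n leaves {(23, 31, m, 7, m, q), (23, 31, m, 7, u, d), (23, 37, u, 39, m, q), (23, 37, u, 39, u, d), (23, 4, d, 16, m, q), (23, 4, d, 16, u, d), (23, 40, k, 16, m, q), (23, 40, k, 16, u, d), (32, 34, p, 15, k, k), (32, 34, p, 15, w, c), (32, 34, p, 15, x, k)}.
Keep only column(s) F, D (6 duplicate(s) eliminated): {(31, 23), (34, 32), (37, 23), (4, 23), (40, 23)}
Taking the union: {(29, 20), (31, 23), (33, 6), (34, 32), (36, 26), (37, 23), (4, 23), (40, 23)}

{(29, 20), (31, 23), (33, 6), (34, 32), (36, 26), (37, 23), (4, 23), (40, 23)}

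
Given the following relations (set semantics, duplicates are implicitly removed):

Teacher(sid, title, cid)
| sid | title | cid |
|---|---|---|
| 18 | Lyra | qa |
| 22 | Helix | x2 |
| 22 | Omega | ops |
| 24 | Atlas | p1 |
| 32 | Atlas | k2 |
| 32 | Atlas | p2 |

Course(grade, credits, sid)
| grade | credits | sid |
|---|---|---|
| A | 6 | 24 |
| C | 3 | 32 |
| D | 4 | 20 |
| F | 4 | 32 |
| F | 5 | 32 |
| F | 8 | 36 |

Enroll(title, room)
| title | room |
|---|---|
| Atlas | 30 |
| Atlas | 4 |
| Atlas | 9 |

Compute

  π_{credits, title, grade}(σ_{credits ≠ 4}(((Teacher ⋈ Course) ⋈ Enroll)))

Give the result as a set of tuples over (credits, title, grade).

Natural join on sid: {(24, Atlas, p1, A, 6), (32, Atlas, k2, C, 3), (32, Atlas, k2, F, 4), (32, Atlas, k2, F, 5), (32, Atlas, p2, C, 3), (32, Atlas, p2, F, 4), (32, Atlas, p2, F, 5)}
Natural join on title: {(24, Atlas, p1, A, 6, 30), (24, Atlas, p1, A, 6, 4), (24, Atlas, p1, A, 6, 9), (32, Atlas, k2, C, 3, 30), (32, Atlas, k2, C, 3, 4), (32, Atlas, k2, C, 3, 9), (32, Atlas, k2, F, 4, 30), (32, Atlas, k2, F, 4, 4), (32, Atlas, k2, F, 4, 9), (32, Atlas, k2, F, 5, 30), (32, Atlas, k2, F, 5, 4), (32, Atlas, k2, F, 5, 9), (32, Atlas, p2, C, 3, 30), (32, Atlas, p2, C, 3, 4), (32, Atlas, p2, C, 3, 9), (32, Atlas, p2, F, 4, 30), (32, Atlas, p2, F, 4, 4), (32, Atlas, p2, F, 4, 9), (32, Atlas, p2, F, 5, 30), (32, Atlas, p2, F, 5, 4), (32, Atlas, p2, F, 5, 9)}
Selection credits ≠ 4: {(24, Atlas, p1, A, 6, 30), (24, Atlas, p1, A, 6, 4), (24, Atlas, p1, A, 6, 9), (32, Atlas, k2, C, 3, 30), (32, Atlas, k2, C, 3, 4), (32, Atlas, k2, C, 3, 9), (32, Atlas, k2, F, 5, 30), (32, Atlas, k2, F, 5, 4), (32, Atlas, k2, F, 5, 9), (32, Atlas, p2, C, 3, 30), (32, Atlas, p2, C, 3, 4), (32, Atlas, p2, C, 3, 9), (32, Atlas, p2, F, 5, 30), (32, Atlas, p2, F, 5, 4), (32, Atlas, p2, F, 5, 9)}
π_{credits, title, grade} gives {(3, Atlas, C), (5, Atlas, F), (6, Atlas, A)} (12 duplicate(s) eliminated).

{(3, Atlas, C), (5, Atlas, F), (6, Atlas, A)}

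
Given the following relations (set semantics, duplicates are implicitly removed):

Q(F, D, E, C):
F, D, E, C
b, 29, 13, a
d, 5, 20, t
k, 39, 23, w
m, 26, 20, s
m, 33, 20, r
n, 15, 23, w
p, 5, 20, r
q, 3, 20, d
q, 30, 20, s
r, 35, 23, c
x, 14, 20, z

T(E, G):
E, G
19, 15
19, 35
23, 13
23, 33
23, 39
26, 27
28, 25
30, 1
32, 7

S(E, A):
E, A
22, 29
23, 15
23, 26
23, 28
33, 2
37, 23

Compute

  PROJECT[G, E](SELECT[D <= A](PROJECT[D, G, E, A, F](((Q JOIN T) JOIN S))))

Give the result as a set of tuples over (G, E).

Q ⋈ T (natural join on E): {(k, 39, 23, w, 13), (k, 39, 23, w, 33), (k, 39, 23, w, 39), (n, 15, 23, w, 13), (n, 15, 23, w, 33), (n, 15, 23, w, 39), (r, 35, 23, c, 13), (r, 35, 23, c, 33), (r, 35, 23, c, 39)}
(Q JOIN T) ⋈ S (natural join on E): {(k, 39, 23, w, 13, 15), (k, 39, 23, w, 13, 26), (k, 39, 23, w, 13, 28), (k, 39, 23, w, 33, 15), (k, 39, 23, w, 33, 26), (k, 39, 23, w, 33, 28), (k, 39, 23, w, 39, 15), (k, 39, 23, w, 39, 26), (k, 39, 23, w, 39, 28), (n, 15, 23, w, 13, 15), (n, 15, 23, w, 13, 26), (n, 15, 23, w, 13, 28), (n, 15, 23, w, 33, 15), (n, 15, 23, w, 33, 26), (n, 15, 23, w, 33, 28), (n, 15, 23, w, 39, 15), (n, 15, 23, w, 39, 26), (n, 15, 23, w, 39, 28), (r, 35, 23, c, 13, 15), (r, 35, 23, c, 13, 26), (r, 35, 23, c, 13, 28), (r, 35, 23, c, 33, 15), (r, 35, 23, c, 33, 26), (r, 35, 23, c, 33, 28), (r, 35, 23, c, 39, 15), (r, 35, 23, c, 39, 26), (r, 35, 23, c, 39, 28)}
Keep only column(s) D, G, E, A, F: {(15, 13, 23, 15, n), (15, 13, 23, 26, n), (15, 13, 23, 28, n), (15, 33, 23, 15, n), (15, 33, 23, 26, n), (15, 33, 23, 28, n), (15, 39, 23, 15, n), (15, 39, 23, 26, n), (15, 39, 23, 28, n), (35, 13, 23, 15, r), (35, 13, 23, 26, r), (35, 13, 23, 28, r), (35, 33, 23, 15, r), (35, 33, 23, 26, r), (35, 33, 23, 28, r), (35, 39, 23, 15, r), (35, 39, 23, 26, r), (35, 39, 23, 28, r), (39, 13, 23, 15, k), (39, 13, 23, 26, k), (39, 13, 23, 28, k), (39, 33, 23, 15, k), (39, 33, 23, 26, k), (39, 33, 23, 28, k), (39, 39, 23, 15, k), (39, 39, 23, 26, k), (39, 39, 23, 28, k)}
Apply σ_{D <= A}; surviving tuples: {(15, 13, 23, 15, n), (15, 13, 23, 26, n), (15, 13, 23, 28, n), (15, 33, 23, 15, n), (15, 33, 23, 26, n), (15, 33, 23, 28, n), (15, 39, 23, 15, n), (15, 39, 23, 26, n), (15, 39, 23, 28, n)}
Keep only column(s) G, E (6 duplicate(s) eliminated): {(13, 23), (33, 23), (39, 23)}

{(13, 23), (33, 23), (39, 23)}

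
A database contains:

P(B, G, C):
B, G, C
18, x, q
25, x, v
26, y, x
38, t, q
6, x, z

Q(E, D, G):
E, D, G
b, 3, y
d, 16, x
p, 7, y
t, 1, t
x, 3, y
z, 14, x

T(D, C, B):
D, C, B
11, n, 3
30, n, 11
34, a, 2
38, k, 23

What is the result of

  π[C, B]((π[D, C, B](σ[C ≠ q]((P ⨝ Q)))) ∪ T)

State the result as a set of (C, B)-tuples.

{(a, 2), (k, 23), (n, 11), (n, 3), (v, 25), (x, 26), (z, 6)}

Natural join on G: {(18, x, q, d, 16), (18, x, q, z, 14), (25, x, v, d, 16), (25, x, v, z, 14), (26, y, x, b, 3), (26, y, x, p, 7), (26, y, x, x, 3), (38, t, q, t, 1), (6, x, z, d, 16), (6, x, z, z, 14)}
Apply σ_{C ≠ q}; surviving tuples: {(25, x, v, d, 16), (25, x, v, z, 14), (26, y, x, b, 3), (26, y, x, p, 7), (26, y, x, x, 3), (6, x, z, d, 16), (6, x, z, z, 14)}
π[D, C, B]: project onto (D, C, B) (1 duplicate(s) eliminated) → {(14, v, 25), (14, z, 6), (16, v, 25), (16, z, 6), (3, x, 26), (7, x, 26)}
Union: {(14, v, 25), (14, z, 6), (16, v, 25), (16, z, 6), (3, x, 26), (7, x, 26)} with {(11, n, 3), (30, n, 11), (34, a, 2), (38, k, 23)} → {(11, n, 3), (14, v, 25), (14, z, 6), (16, v, 25), (16, z, 6), (3, x, 26), (30, n, 11), (34, a, 2), (38, k, 23), (7, x, 26)}
π[C, B]: project onto (C, B) (3 duplicate(s) eliminated) → {(a, 2), (k, 23), (n, 11), (n, 3), (v, 25), (x, 26), (z, 6)}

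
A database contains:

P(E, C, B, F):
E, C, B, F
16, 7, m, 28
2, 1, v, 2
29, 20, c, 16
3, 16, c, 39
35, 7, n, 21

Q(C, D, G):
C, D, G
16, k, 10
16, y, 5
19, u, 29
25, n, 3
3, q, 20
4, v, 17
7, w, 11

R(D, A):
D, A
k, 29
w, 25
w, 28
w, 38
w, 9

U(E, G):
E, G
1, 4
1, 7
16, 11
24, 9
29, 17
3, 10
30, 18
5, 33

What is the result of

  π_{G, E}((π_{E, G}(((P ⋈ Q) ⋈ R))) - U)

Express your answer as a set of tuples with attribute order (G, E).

{(11, 35)}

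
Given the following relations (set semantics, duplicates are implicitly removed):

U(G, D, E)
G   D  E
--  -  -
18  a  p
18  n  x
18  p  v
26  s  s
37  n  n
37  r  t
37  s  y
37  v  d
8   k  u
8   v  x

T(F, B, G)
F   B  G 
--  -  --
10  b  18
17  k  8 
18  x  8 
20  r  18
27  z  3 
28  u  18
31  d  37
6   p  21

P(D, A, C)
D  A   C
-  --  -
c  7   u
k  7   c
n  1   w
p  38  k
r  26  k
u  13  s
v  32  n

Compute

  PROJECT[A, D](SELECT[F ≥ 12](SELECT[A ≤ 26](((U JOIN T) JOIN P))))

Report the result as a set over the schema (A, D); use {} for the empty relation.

{(1, n), (26, r), (7, k)}

Joining U and T on G yields {(18, a, p, 10, b), (18, a, p, 20, r), (18, a, p, 28, u), (18, n, x, 10, b), (18, n, x, 20, r), (18, n, x, 28, u), (18, p, v, 10, b), (18, p, v, 20, r), (18, p, v, 28, u), (37, n, n, 31, d), (37, r, t, 31, d), (37, s, y, 31, d), (37, v, d, 31, d), (8, k, u, 17, k), (8, k, u, 18, x), (8, v, x, 17, k), (8, v, x, 18, x)}.
Joining (U JOIN T) and P on D yields {(18, n, x, 10, b, 1, w), (18, n, x, 20, r, 1, w), (18, n, x, 28, u, 1, w), (18, p, v, 10, b, 38, k), (18, p, v, 20, r, 38, k), (18, p, v, 28, u, 38, k), (37, n, n, 31, d, 1, w), (37, r, t, 31, d, 26, k), (37, v, d, 31, d, 32, n), (8, k, u, 17, k, 7, c), (8, k, u, 18, x, 7, c), (8, v, x, 17, k, 32, n), (8, v, x, 18, x, 32, n)}.
Filtering on A ≤ 26 leaves {(18, n, x, 10, b, 1, w), (18, n, x, 20, r, 1, w), (18, n, x, 28, u, 1, w), (37, n, n, 31, d, 1, w), (37, r, t, 31, d, 26, k), (8, k, u, 17, k, 7, c), (8, k, u, 18, x, 7, c)}.
Filtering on F ≥ 12 leaves {(18, n, x, 20, r, 1, w), (18, n, x, 28, u, 1, w), (37, n, n, 31, d, 1, w), (37, r, t, 31, d, 26, k), (8, k, u, 17, k, 7, c), (8, k, u, 18, x, 7, c)}.
Projecting to A, D (3 duplicate(s) eliminated): {(1, n), (26, r), (7, k)}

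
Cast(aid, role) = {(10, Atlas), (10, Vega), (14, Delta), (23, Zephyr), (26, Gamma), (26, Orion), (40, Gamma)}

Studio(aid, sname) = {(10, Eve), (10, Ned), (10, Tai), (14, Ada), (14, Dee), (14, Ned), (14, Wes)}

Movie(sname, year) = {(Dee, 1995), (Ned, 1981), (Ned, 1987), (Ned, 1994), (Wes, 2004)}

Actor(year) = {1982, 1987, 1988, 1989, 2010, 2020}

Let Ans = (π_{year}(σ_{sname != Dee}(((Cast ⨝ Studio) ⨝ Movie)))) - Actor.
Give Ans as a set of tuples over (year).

Joining Cast and Studio on aid yields {(10, Atlas, Eve), (10, Atlas, Ned), (10, Atlas, Tai), (10, Vega, Eve), (10, Vega, Ned), (10, Vega, Tai), (14, Delta, Ada), (14, Delta, Dee), (14, Delta, Ned), (14, Delta, Wes)}.
Joining (Cast ⨝ Studio) and Movie on sname yields {(10, Atlas, Ned, 1981), (10, Atlas, Ned, 1987), (10, Atlas, Ned, 1994), (10, Vega, Ned, 1981), (10, Vega, Ned, 1987), (10, Vega, Ned, 1994), (14, Delta, Dee, 1995), (14, Delta, Ned, 1981), (14, Delta, Ned, 1987), (14, Delta, Ned, 1994), (14, Delta, Wes, 2004)}.
Selection sname != Dee: {(10, Atlas, Ned, 1981), (10, Atlas, Ned, 1987), (10, Atlas, Ned, 1994), (10, Vega, Ned, 1981), (10, Vega, Ned, 1987), (10, Vega, Ned, 1994), (14, Delta, Ned, 1981), (14, Delta, Ned, 1987), (14, Delta, Ned, 1994), (14, Delta, Wes, 2004)}
Keep only column(s) year (6 duplicate(s) eliminated): {1981, 1987, 1994, 2004}
Difference: {1981, 1987, 1994, 2004} with {1982, 1987, 1988, 1989, 2010, 2020} → {1981, 1994, 2004}

{1981, 1994, 2004}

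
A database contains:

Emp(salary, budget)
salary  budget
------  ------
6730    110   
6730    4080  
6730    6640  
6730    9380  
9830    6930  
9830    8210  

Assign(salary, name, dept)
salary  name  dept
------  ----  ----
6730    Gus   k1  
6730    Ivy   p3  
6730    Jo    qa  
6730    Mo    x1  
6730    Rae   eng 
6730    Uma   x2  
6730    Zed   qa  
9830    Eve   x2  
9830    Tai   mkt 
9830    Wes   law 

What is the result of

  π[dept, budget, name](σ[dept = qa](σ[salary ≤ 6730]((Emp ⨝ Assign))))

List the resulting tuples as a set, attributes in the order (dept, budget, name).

{(qa, 110, Jo), (qa, 110, Zed), (qa, 4080, Jo), (qa, 4080, Zed), (qa, 6640, Jo), (qa, 6640, Zed), (qa, 9380, Jo), (qa, 9380, Zed)}

Emp ⋈ Assign (natural join on salary): {(6730, 110, Gus, k1), (6730, 110, Ivy, p3), (6730, 110, Jo, qa), (6730, 110, Mo, x1), (6730, 110, Rae, eng), (6730, 110, Uma, x2), (6730, 110, Zed, qa), (6730, 4080, Gus, k1), (6730, 4080, Ivy, p3), (6730, 4080, Jo, qa), (6730, 4080, Mo, x1), (6730, 4080, Rae, eng), (6730, 4080, Uma, x2), (6730, 4080, Zed, qa), (6730, 6640, Gus, k1), (6730, 6640, Ivy, p3), (6730, 6640, Jo, qa), (6730, 6640, Mo, x1), (6730, 6640, Rae, eng), (6730, 6640, Uma, x2), (6730, 6640, Zed, qa), (6730, 9380, Gus, k1), (6730, 9380, Ivy, p3), (6730, 9380, Jo, qa), (6730, 9380, Mo, x1), (6730, 9380, Rae, eng), (6730, 9380, Uma, x2), (6730, 9380, Zed, qa), (9830, 6930, Eve, x2), (9830, 6930, Tai, mkt), (9830, 6930, Wes, law), (9830, 8210, Eve, x2), (9830, 8210, Tai, mkt), (9830, 8210, Wes, law)}
Filtering on salary ≤ 6730 leaves {(6730, 110, Gus, k1), (6730, 110, Ivy, p3), (6730, 110, Jo, qa), (6730, 110, Mo, x1), (6730, 110, Rae, eng), (6730, 110, Uma, x2), (6730, 110, Zed, qa), (6730, 4080, Gus, k1), (6730, 4080, Ivy, p3), (6730, 4080, Jo, qa), (6730, 4080, Mo, x1), (6730, 4080, Rae, eng), (6730, 4080, Uma, x2), (6730, 4080, Zed, qa), (6730, 6640, Gus, k1), (6730, 6640, Ivy, p3), (6730, 6640, Jo, qa), (6730, 6640, Mo, x1), (6730, 6640, Rae, eng), (6730, 6640, Uma, x2), (6730, 6640, Zed, qa), (6730, 9380, Gus, k1), (6730, 9380, Ivy, p3), (6730, 9380, Jo, qa), (6730, 9380, Mo, x1), (6730, 9380, Rae, eng), (6730, 9380, Uma, x2), (6730, 9380, Zed, qa)}.
Filtering on dept = qa leaves {(6730, 110, Jo, qa), (6730, 110, Zed, qa), (6730, 4080, Jo, qa), (6730, 4080, Zed, qa), (6730, 6640, Jo, qa), (6730, 6640, Zed, qa), (6730, 9380, Jo, qa), (6730, 9380, Zed, qa)}.
Projecting to dept, budget, name: {(qa, 110, Jo), (qa, 110, Zed), (qa, 4080, Jo), (qa, 4080, Zed), (qa, 6640, Jo), (qa, 6640, Zed), (qa, 9380, Jo), (qa, 9380, Zed)}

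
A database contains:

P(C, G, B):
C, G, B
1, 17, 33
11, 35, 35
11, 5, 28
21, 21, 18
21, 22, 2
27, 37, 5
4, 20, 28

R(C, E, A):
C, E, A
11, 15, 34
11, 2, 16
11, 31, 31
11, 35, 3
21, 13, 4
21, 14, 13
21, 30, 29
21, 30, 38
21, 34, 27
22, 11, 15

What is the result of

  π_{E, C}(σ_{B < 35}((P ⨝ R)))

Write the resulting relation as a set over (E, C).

Natural join on C: {(11, 35, 35, 15, 34), (11, 35, 35, 2, 16), (11, 35, 35, 31, 31), (11, 35, 35, 35, 3), (11, 5, 28, 15, 34), (11, 5, 28, 2, 16), (11, 5, 28, 31, 31), (11, 5, 28, 35, 3), (21, 21, 18, 13, 4), (21, 21, 18, 14, 13), (21, 21, 18, 30, 29), (21, 21, 18, 30, 38), (21, 21, 18, 34, 27), (21, 22, 2, 13, 4), (21, 22, 2, 14, 13), (21, 22, 2, 30, 29), (21, 22, 2, 30, 38), (21, 22, 2, 34, 27)}
Apply σ_{B < 35}; surviving tuples: {(11, 5, 28, 15, 34), (11, 5, 28, 2, 16), (11, 5, 28, 31, 31), (11, 5, 28, 35, 3), (21, 21, 18, 13, 4), (21, 21, 18, 14, 13), (21, 21, 18, 30, 29), (21, 21, 18, 30, 38), (21, 21, 18, 34, 27), (21, 22, 2, 13, 4), (21, 22, 2, 14, 13), (21, 22, 2, 30, 29), (21, 22, 2, 30, 38), (21, 22, 2, 34, 27)}
π[E, C]: project onto (E, C) (6 duplicate(s) eliminated) → {(13, 21), (14, 21), (15, 11), (2, 11), (30, 21), (31, 11), (34, 21), (35, 11)}

{(13, 21), (14, 21), (15, 11), (2, 11), (30, 21), (31, 11), (34, 21), (35, 11)}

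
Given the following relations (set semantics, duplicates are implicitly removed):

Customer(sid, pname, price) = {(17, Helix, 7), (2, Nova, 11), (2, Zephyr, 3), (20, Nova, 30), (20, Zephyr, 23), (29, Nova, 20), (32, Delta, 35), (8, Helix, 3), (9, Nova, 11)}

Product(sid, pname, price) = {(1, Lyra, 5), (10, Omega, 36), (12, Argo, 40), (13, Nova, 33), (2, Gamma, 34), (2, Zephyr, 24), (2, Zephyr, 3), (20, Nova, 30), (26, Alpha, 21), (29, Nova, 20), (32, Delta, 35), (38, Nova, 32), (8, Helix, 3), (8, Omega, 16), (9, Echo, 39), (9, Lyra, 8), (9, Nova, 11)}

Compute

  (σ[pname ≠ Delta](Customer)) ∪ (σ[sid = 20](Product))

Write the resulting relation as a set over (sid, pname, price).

{(17, Helix, 7), (2, Nova, 11), (2, Zephyr, 3), (20, Nova, 30), (20, Zephyr, 23), (29, Nova, 20), (8, Helix, 3), (9, Nova, 11)}

Filtering on pname ≠ Delta leaves {(17, Helix, 7), (2, Nova, 11), (2, Zephyr, 3), (20, Nova, 30), (20, Zephyr, 23), (29, Nova, 20), (8, Helix, 3), (9, Nova, 11)}.
Filtering on sid = 20 leaves {(20, Nova, 30)}.
Union: {(17, Helix, 7), (2, Nova, 11), (2, Zephyr, 3), (20, Nova, 30), (20, Zephyr, 23), (29, Nova, 20), (8, Helix, 3), (9, Nova, 11)} with {(20, Nova, 30)} → {(17, Helix, 7), (2, Nova, 11), (2, Zephyr, 3), (20, Nova, 30), (20, Zephyr, 23), (29, Nova, 20), (8, Helix, 3), (9, Nova, 11)}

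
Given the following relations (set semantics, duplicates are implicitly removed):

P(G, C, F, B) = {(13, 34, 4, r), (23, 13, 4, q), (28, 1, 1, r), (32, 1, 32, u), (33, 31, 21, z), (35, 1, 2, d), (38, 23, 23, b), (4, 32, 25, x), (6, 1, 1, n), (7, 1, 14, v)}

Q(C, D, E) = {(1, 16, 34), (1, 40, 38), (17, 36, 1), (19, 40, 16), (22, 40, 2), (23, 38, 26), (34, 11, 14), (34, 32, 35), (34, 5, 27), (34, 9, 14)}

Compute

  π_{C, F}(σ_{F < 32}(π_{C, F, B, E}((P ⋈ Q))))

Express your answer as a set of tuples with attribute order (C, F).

Natural join on C: {(13, 34, 4, r, 11, 14), (13, 34, 4, r, 32, 35), (13, 34, 4, r, 5, 27), (13, 34, 4, r, 9, 14), (28, 1, 1, r, 16, 34), (28, 1, 1, r, 40, 38), (32, 1, 32, u, 16, 34), (32, 1, 32, u, 40, 38), (35, 1, 2, d, 16, 34), (35, 1, 2, d, 40, 38), (38, 23, 23, b, 38, 26), (6, 1, 1, n, 16, 34), (6, 1, 1, n, 40, 38), (7, 1, 14, v, 16, 34), (7, 1, 14, v, 40, 38)}
Keep only column(s) C, F, B, E (1 duplicate(s) eliminated): {(1, 1, n, 34), (1, 1, n, 38), (1, 1, r, 34), (1, 1, r, 38), (1, 14, v, 34), (1, 14, v, 38), (1, 2, d, 34), (1, 2, d, 38), (1, 32, u, 34), (1, 32, u, 38), (23, 23, b, 26), (34, 4, r, 14), (34, 4, r, 27), (34, 4, r, 35)}
Selection F < 32: {(1, 1, n, 34), (1, 1, n, 38), (1, 1, r, 34), (1, 1, r, 38), (1, 14, v, 34), (1, 14, v, 38), (1, 2, d, 34), (1, 2, d, 38), (23, 23, b, 26), (34, 4, r, 14), (34, 4, r, 27), (34, 4, r, 35)}
Keep only column(s) C, F (7 duplicate(s) eliminated): {(1, 1), (1, 14), (1, 2), (23, 23), (34, 4)}

{(1, 1), (1, 14), (1, 2), (23, 23), (34, 4)}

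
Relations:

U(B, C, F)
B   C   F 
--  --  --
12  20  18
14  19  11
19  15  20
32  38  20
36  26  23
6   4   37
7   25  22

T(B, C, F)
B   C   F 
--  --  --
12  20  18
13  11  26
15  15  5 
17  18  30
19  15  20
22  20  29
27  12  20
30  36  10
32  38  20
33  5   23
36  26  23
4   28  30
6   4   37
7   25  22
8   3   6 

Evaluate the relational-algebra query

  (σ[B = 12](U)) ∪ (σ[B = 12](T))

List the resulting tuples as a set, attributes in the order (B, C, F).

Filtering on B = 12 leaves {(12, 20, 18)}.
Filtering on B = 12 leaves {(12, 20, 18)}.
Taking the union: {(12, 20, 18)}

{(12, 20, 18)}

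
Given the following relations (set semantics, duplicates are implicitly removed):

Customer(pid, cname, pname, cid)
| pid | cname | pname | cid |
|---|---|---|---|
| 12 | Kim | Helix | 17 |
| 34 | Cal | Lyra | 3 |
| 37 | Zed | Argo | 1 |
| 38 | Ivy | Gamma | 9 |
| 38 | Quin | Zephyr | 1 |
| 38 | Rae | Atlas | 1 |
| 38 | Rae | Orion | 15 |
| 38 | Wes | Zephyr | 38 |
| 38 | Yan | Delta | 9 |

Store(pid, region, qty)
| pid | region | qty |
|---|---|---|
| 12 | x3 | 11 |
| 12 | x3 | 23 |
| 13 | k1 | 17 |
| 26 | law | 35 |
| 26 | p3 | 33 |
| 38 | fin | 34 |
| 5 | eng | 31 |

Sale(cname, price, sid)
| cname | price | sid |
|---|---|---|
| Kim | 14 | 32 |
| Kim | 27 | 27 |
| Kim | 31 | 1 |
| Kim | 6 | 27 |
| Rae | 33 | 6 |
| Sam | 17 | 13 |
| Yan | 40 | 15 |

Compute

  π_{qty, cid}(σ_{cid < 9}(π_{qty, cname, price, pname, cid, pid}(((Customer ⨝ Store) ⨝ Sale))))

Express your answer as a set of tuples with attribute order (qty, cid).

{(34, 1)}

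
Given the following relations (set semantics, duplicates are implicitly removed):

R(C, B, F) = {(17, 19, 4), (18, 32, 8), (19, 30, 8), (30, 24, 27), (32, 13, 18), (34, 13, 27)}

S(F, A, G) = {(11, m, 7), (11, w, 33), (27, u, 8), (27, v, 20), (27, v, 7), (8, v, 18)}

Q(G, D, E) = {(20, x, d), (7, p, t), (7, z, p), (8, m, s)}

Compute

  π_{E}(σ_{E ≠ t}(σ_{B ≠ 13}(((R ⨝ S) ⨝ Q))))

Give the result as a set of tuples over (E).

{d, p, s}

Joining R and S on F yields {(18, 32, 8, v, 18), (19, 30, 8, v, 18), (30, 24, 27, u, 8), (30, 24, 27, v, 20), (30, 24, 27, v, 7), (34, 13, 27, u, 8), (34, 13, 27, v, 20), (34, 13, 27, v, 7)}.
Joining (R ⨝ S) and Q on G yields {(30, 24, 27, u, 8, m, s), (30, 24, 27, v, 20, x, d), (30, 24, 27, v, 7, p, t), (30, 24, 27, v, 7, z, p), (34, 13, 27, u, 8, m, s), (34, 13, 27, v, 20, x, d), (34, 13, 27, v, 7, p, t), (34, 13, 27, v, 7, z, p)}.
σ[B ≠ 13]: keep tuples satisfying B ≠ 13 → {(30, 24, 27, u, 8, m, s), (30, 24, 27, v, 20, x, d), (30, 24, 27, v, 7, p, t), (30, 24, 27, v, 7, z, p)}
σ[E ≠ t]: keep tuples satisfying E ≠ t → {(30, 24, 27, u, 8, m, s), (30, 24, 27, v, 20, x, d), (30, 24, 27, v, 7, z, p)}
Projecting to E: {d, p, s}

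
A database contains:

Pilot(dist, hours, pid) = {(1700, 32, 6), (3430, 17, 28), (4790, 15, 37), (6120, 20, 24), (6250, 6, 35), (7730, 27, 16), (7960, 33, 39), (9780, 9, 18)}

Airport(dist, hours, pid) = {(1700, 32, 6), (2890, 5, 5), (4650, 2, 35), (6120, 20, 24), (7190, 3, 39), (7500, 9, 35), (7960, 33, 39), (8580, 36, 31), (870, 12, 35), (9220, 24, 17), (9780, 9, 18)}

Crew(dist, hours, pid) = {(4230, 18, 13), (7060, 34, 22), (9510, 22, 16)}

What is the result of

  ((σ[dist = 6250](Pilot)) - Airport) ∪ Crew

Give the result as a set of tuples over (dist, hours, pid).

{(4230, 18, 13), (6250, 6, 35), (7060, 34, 22), (9510, 22, 16)}

Apply σ_{dist = 6250}; surviving tuples: {(6250, 6, 35)}
Taking the difference: {(6250, 6, 35)}
Taking the union: {(4230, 18, 13), (6250, 6, 35), (7060, 34, 22), (9510, 22, 16)}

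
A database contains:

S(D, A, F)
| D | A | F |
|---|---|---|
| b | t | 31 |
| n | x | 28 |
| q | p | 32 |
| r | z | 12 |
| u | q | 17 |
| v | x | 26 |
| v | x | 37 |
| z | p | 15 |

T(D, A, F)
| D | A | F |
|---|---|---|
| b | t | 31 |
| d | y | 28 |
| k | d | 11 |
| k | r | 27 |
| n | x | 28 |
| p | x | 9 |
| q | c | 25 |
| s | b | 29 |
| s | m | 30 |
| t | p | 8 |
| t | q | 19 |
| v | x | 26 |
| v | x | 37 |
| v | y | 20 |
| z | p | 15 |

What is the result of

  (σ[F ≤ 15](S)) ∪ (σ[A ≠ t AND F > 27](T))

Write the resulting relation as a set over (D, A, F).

Selection F ≤ 15: {(r, z, 12), (z, p, 15)}
Selection A ≠ t AND F > 27: {(d, y, 28), (n, x, 28), (s, b, 29), (s, m, 30), (v, x, 37)}
Set union of the two operands is {(d, y, 28), (n, x, 28), (r, z, 12), (s, b, 29), (s, m, 30), (v, x, 37), (z, p, 15)}.

{(d, y, 28), (n, x, 28), (r, z, 12), (s, b, 29), (s, m, 30), (v, x, 37), (z, p, 15)}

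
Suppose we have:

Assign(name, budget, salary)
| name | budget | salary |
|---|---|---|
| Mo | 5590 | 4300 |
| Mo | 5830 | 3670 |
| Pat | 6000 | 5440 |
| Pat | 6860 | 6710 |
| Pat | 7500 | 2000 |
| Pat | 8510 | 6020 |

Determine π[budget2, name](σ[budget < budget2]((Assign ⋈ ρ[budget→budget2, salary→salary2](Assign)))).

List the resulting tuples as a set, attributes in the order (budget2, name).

{(5830, Mo), (6860, Pat), (7500, Pat), (8510, Pat)}

ρ[budget→budget2, salary→salary2]: schema becomes (name, budget2, salary2); tuples unchanged.
Natural join on name: {(Mo, 5590, 4300, 5590, 4300), (Mo, 5590, 4300, 5830, 3670), (Mo, 5830, 3670, 5590, 4300), (Mo, 5830, 3670, 5830, 3670), (Pat, 6000, 5440, 6000, 5440), (Pat, 6000, 5440, 6860, 6710), (Pat, 6000, 5440, 7500, 2000), (Pat, 6000, 5440, 8510, 6020), (Pat, 6860, 6710, 6000, 5440), (Pat, 6860, 6710, 6860, 6710), (Pat, 6860, 6710, 7500, 2000), (Pat, 6860, 6710, 8510, 6020), (Pat, 7500, 2000, 6000, 5440), (Pat, 7500, 2000, 6860, 6710), (Pat, 7500, 2000, 7500, 2000), (Pat, 7500, 2000, 8510, 6020), (Pat, 8510, 6020, 6000, 5440), (Pat, 8510, 6020, 6860, 6710), (Pat, 8510, 6020, 7500, 2000), (Pat, 8510, 6020, 8510, 6020)}
Selection budget < budget2: {(Mo, 5590, 4300, 5830, 3670), (Pat, 6000, 5440, 6860, 6710), (Pat, 6000, 5440, 7500, 2000), (Pat, 6000, 5440, 8510, 6020), (Pat, 6860, 6710, 7500, 2000), (Pat, 6860, 6710, 8510, 6020), (Pat, 7500, 2000, 8510, 6020)}
π_{budget2, name} gives {(5830, Mo), (6860, Pat), (7500, Pat), (8510, Pat)} (3 duplicate(s) eliminated).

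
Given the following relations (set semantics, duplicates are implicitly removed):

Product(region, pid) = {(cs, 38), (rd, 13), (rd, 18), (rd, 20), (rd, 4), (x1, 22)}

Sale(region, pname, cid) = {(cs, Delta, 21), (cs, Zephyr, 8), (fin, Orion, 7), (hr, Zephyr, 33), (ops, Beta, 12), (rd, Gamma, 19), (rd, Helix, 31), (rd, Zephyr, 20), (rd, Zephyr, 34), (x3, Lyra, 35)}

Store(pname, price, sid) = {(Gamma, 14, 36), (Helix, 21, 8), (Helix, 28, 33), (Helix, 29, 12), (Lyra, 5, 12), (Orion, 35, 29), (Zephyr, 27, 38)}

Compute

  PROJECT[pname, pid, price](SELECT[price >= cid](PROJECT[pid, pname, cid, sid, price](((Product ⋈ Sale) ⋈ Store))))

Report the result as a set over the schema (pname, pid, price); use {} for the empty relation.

Product ⋈ Sale (natural join on region): {(cs, 38, Delta, 21), (cs, 38, Zephyr, 8), (rd, 13, Gamma, 19), (rd, 13, Helix, 31), (rd, 13, Zephyr, 20), (rd, 13, Zephyr, 34), (rd, 18, Gamma, 19), (rd, 18, Helix, 31), (rd, 18, Zephyr, 20), (rd, 18, Zephyr, 34), (rd, 20, Gamma, 19), (rd, 20, Helix, 31), (rd, 20, Zephyr, 20), (rd, 20, Zephyr, 34), (rd, 4, Gamma, 19), (rd, 4, Helix, 31), (rd, 4, Zephyr, 20), (rd, 4, Zephyr, 34)}
(Product ⋈ Sale) ⋈ Store (natural join on pname): {(cs, 38, Zephyr, 8, 27, 38), (rd, 13, Gamma, 19, 14, 36), (rd, 13, Helix, 31, 21, 8), (rd, 13, Helix, 31, 28, 33), (rd, 13, Helix, 31, 29, 12), (rd, 13, Zephyr, 20, 27, 38), (rd, 13, Zephyr, 34, 27, 38), (rd, 18, Gamma, 19, 14, 36), (rd, 18, Helix, 31, 21, 8), (rd, 18, Helix, 31, 28, 33), (rd, 18, Helix, 31, 29, 12), (rd, 18, Zephyr, 20, 27, 38), (rd, 18, Zephyr, 34, 27, 38), (rd, 20, Gamma, 19, 14, 36), (rd, 20, Helix, 31, 21, 8), (rd, 20, Helix, 31, 28, 33), (rd, 20, Helix, 31, 29, 12), (rd, 20, Zephyr, 20, 27, 38), (rd, 20, Zephyr, 34, 27, 38), (rd, 4, Gamma, 19, 14, 36), (rd, 4, Helix, 31, 21, 8), (rd, 4, Helix, 31, 28, 33), (rd, 4, Helix, 31, 29, 12), (rd, 4, Zephyr, 20, 27, 38), (rd, 4, Zephyr, 34, 27, 38)}
Projecting to pid, pname, cid, sid, price: {(13, Gamma, 19, 36, 14), (13, Helix, 31, 12, 29), (13, Helix, 31, 33, 28), (13, Helix, 31, 8, 21), (13, Zephyr, 20, 38, 27), (13, Zephyr, 34, 38, 27), (18, Gamma, 19, 36, 14), (18, Helix, 31, 12, 29), (18, Helix, 31, 33, 28), (18, Helix, 31, 8, 21), (18, Zephyr, 20, 38, 27), (18, Zephyr, 34, 38, 27), (20, Gamma, 19, 36, 14), (20, Helix, 31, 12, 29), (20, Helix, 31, 33, 28), (20, Helix, 31, 8, 21), (20, Zephyr, 20, 38, 27), (20, Zephyr, 34, 38, 27), (38, Zephyr, 8, 38, 27), (4, Gamma, 19, 36, 14), (4, Helix, 31, 12, 29), (4, Helix, 31, 33, 28), (4, Helix, 31, 8, 21), (4, Zephyr, 20, 38, 27), (4, Zephyr, 34, 38, 27)}
Apply σ_{price >= cid}; surviving tuples: {(13, Zephyr, 20, 38, 27), (18, Zephyr, 20, 38, 27), (20, Zephyr, 20, 38, 27), (38, Zephyr, 8, 38, 27), (4, Zephyr, 20, 38, 27)}
Projecting to pname, pid, price: {(Zephyr, 13, 27), (Zephyr, 18, 27), (Zephyr, 20, 27), (Zephyr, 38, 27), (Zephyr, 4, 27)}

{(Zephyr, 13, 27), (Zephyr, 18, 27), (Zephyr, 20, 27), (Zephyr, 38, 27), (Zephyr, 4, 27)}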